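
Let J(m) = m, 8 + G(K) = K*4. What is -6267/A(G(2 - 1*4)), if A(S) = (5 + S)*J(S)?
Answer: -6267/176 ≈ -35.608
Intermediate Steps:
G(K) = -8 + 4*K (G(K) = -8 + K*4 = -8 + 4*K)
A(S) = S*(5 + S) (A(S) = (5 + S)*S = S*(5 + S))
-6267/A(G(2 - 1*4)) = -6267*1/((-8 + 4*(2 - 1*4))*(5 + (-8 + 4*(2 - 1*4)))) = -6267*1/((-8 + 4*(2 - 4))*(5 + (-8 + 4*(2 - 4)))) = -6267*1/((-8 + 4*(-2))*(5 + (-8 + 4*(-2)))) = -6267*1/((-8 - 8)*(5 + (-8 - 8))) = -6267*(-1/(16*(5 - 16))) = -6267/((-16*(-11))) = -6267/176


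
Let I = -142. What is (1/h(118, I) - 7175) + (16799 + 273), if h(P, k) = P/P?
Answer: 9898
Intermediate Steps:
h(P, k) = 1
(1/h(118, I) - 7175) + (16799 + 273) = (1/1 - 7175) + (16799 + 273) = (1 - 7175) + 17072 = -7174 + 17072 = 9898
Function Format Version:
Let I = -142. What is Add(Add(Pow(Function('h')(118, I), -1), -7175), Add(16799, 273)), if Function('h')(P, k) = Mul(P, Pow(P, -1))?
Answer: 9898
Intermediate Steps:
Function('h')(P, k) = 1
Add(Add(Pow(Function('h')(118, I), -1), -7175), Add(16799, 273)) = Add(Add(Pow(1, -1), -7175), Add(16799, 273)) = Add(Add(1, -7175), 17072) = Add(-7174, 17072) = 9898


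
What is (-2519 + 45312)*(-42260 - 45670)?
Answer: -3762788490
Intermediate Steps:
(-2519 + 45312)*(-42260 - 45670) = 42793*(-87930) = -3762788490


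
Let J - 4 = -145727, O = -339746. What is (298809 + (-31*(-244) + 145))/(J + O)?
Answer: -306518/485469 ≈ -0.63138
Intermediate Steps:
J = -145723 (J = 4 - 145727 = -145723)
(298809 + (-31*(-244) + 145))/(J + O) = (298809 + (-31*(-244) + 145))/(-145723 - 339746) = (298809 + (7564 + 145))/(-485469) = (298809 + 7709)*(-1/485469) = 306518*(-1/485469) = -306518/485469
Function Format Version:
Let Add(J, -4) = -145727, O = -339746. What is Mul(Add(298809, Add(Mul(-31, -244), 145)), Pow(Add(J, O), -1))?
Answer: Rational(-306518, 485469) ≈ -0.63138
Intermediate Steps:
J = -145723 (J = Add(4, -145727) = -145723)
Mul(Add(298809, Add(Mul(-31, -244), 145)), Pow(Add(J, O), -1)) = Mul(Add(298809, Add(Mul(-31, -244), 145)), Pow(Add(-145723, -339746), -1)) = Mul(Add(298809, Add(7564, 145)), Pow(-485469, -1)) = Mul(Add(298809, 7709), Rational(-1, 485469)) = Mul(306518, Rational(-1, 485469)) = Rational(-306518, 485469)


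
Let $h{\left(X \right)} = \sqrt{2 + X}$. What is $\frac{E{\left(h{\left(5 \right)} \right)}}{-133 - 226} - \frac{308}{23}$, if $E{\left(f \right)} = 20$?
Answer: $- \frac{111032}{8257} \approx -13.447$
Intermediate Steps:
$\frac{E{\left(h{\left(5 \right)} \right)}}{-133 - 226} - \frac{308}{23} = \frac{20}{-133 - 226} - \frac{308}{23} = \frac{20}{-359} - \frac{308}{23} = 20 \left(- \frac{1}{359}\right) - \frac{308}{23} = - \frac{20}{359} - \frac{308}{23} = - \frac{111032}{8257}$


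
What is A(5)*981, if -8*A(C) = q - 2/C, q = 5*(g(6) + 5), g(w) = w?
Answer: -267813/40 ≈ -6695.3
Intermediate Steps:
q = 55 (q = 5*(6 + 5) = 5*11 = 55)
A(C) = -55/8 + 1/(4*C) (A(C) = -(55 - 2/C)/8 = -55/8 + 1/(4*C))
A(5)*981 = ((1/8)*(2 - 55*5)/5)*981 = ((1/8)*(1/5)*(2 - 275))*981 = ((1/8)*(1/5)*(-273))*981 = -273/40*981 = -267813/40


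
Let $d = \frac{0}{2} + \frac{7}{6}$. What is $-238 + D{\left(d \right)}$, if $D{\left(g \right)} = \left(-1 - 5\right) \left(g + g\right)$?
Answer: $-252$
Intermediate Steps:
$d = \frac{7}{6}$ ($d = 0 \cdot \frac{1}{2} + 7 \cdot \frac{1}{6} = 0 + \frac{7}{6} = \frac{7}{6} \approx 1.1667$)
$D{\left(g \right)} = - 12 g$ ($D{\left(g \right)} = - 6 \cdot 2 g = - 12 g$)
$-238 + D{\left(d \right)} = -238 - 14 = -252$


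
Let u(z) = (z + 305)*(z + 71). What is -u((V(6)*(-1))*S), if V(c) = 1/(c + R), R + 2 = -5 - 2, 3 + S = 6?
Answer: -22032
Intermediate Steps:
S = 3 (S = -3 + 6 = 3)
R = -9 (R = -2 + (-5 - 2) = -2 - 7 = -9)
V(c) = 1/(-9 + c) (V(c) = 1/(c - 9) = 1/(-9 + c))
u(z) = (71 + z)*(305 + z) (u(z) = (305 + z)*(71 + z) = (71 + z)*(305 + z))
-u((V(6)*(-1))*S) = -(21655 + ((-1/(-9 + 6))*3)² + 376*((-1/(-9 + 6))*3)) = -(21655 + ((-1/(-3))*3)² + 376*((-1/(-3))*3)) = -(21655 + (-⅓*(-1)*3)² + 376*(-⅓*(-1)*3)) = -(21655 + ((⅓)*3)² + 376*((⅓)*3)) = -(21655 + 1² + 376*1) = -(21655 + 1 + 376) = -1*22032 = -22032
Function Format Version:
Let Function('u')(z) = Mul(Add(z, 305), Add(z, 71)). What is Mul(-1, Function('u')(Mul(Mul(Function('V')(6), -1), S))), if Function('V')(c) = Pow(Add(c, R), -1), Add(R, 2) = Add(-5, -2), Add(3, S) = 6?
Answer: -22032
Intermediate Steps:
S = 3 (S = Add(-3, 6) = 3)
R = -9 (R = Add(-2, Add(-5, -2)) = Add(-2, -7) = -9)
Function('V')(c) = Pow(Add(-9, c), -1) (Function('V')(c) = Pow(Add(c, -9), -1) = Pow(Add(-9, c), -1))
Function('u')(z) = Mul(Add(71, z), Add(305, z)) (Function('u')(z) = Mul(Add(305, z), Add(71, z)) = Mul(Add(71, z), Add(305, z)))
Mul(-1, Function('u')(Mul(Mul(Function('V')(6), -1), S))) = Mul(-1, Add(21655, Pow(Mul(Mul(Pow(Add(-9, 6), -1), -1), 3), 2), Mul(376, Mul(Mul(Pow(Add(-9, 6), -1), -1), 3)))) = Mul(-1, Add(21655, Pow(Mul(Mul(Pow(-3, -1), -1), 3), 2), Mul(376, Mul(Mul(Pow(-3, -1), -1), 3)))) = Mul(-1, Add(21655, Pow(Mul(Mul(Rational(-1, 3), -1), 3), 2), Mul(376, Mul(Mul(Rational(-1, 3), -1), 3)))) = Mul(-1, Add(21655, Pow(Mul(Rational(1, 3), 3), 2), Mul(376, Mul(Rational(1, 3), 3)))) = Mul(-1, Add(21655, Pow(1, 2), Mul(376, 1))) = Mul(-1, Add(21655, 1, 376)) = Mul(-1, 22032) = -22032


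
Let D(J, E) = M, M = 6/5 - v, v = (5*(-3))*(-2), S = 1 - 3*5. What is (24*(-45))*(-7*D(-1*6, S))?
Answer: -217728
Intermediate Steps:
S = -14 (S = 1 - 15 = -14)
v = 30 (v = -15*(-2) = 30)
M = -144/5 (M = 6/5 - 1*30 = 6*(1/5) - 30 = 6/5 - 30 = -144/5 ≈ -28.800)
D(J, E) = -144/5
(24*(-45))*(-7*D(-1*6, S)) = (24*(-45))*(-7*(-144/5)) = -1080*1008/5 = -217728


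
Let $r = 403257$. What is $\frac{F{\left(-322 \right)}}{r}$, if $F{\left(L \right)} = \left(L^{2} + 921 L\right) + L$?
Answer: $- \frac{64400}{134419} \approx -0.4791$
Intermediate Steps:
$F{\left(L \right)} = L^{2} + 922 L$
$\frac{F{\left(-322 \right)}}{r} = \frac{\left(-322\right) \left(922 - 322\right)}{403257} = \left(-322\right) 600 \cdot \frac{1}{403257} = \left(-193200\right) \frac{1}{403257} = - \frac{64400}{134419}$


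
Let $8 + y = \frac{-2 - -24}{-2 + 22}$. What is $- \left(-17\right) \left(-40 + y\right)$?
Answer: $- \frac{7973}{10} \approx -797.3$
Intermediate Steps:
$y = - \frac{69}{10}$ ($y = -8 + \frac{-2 - -24}{-2 + 22} = -8 + \frac{-2 + 24}{20} = -8 + 22 \cdot \frac{1}{20} = -8 + \frac{11}{10} = - \frac{69}{10} \approx -6.9$)
$- \left(-17\right) \left(-40 + y\right) = - \left(-17\right) \left(-40 - \frac{69}{10}\right) = - \frac{\left(-17\right) \left(-469\right)}{10} = \left(-1\right) \frac{7973}{10} = - \frac{7973}{10}$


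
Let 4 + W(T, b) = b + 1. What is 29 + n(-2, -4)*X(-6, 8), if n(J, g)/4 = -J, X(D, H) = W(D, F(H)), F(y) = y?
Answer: 69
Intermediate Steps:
W(T, b) = -3 + b (W(T, b) = -4 + (b + 1) = -4 + (1 + b) = -3 + b)
X(D, H) = -3 + H
n(J, g) = -4*J (n(J, g) = 4*(-J) = -4*J)
29 + n(-2, -4)*X(-6, 8) = 29 + (-4*(-2))*(-3 + 8) = 29 + 8*5 = 29 + 40 = 69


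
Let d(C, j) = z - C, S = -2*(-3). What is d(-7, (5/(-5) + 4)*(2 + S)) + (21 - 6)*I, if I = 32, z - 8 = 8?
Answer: 503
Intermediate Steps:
S = 6
z = 16 (z = 8 + 8 = 16)
d(C, j) = 16 - C
d(-7, (5/(-5) + 4)*(2 + S)) + (21 - 6)*I = (16 - 1*(-7)) + (21 - 6)*32 = (16 + 7) + 15*32 = 23 + 480 = 503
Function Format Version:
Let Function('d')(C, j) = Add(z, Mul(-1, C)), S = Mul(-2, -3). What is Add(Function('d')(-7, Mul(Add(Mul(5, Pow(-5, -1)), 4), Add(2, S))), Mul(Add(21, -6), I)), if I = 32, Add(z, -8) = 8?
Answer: 503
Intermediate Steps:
S = 6
z = 16 (z = Add(8, 8) = 16)
Function('d')(C, j) = Add(16, Mul(-1, C))
Add(Function('d')(-7, Mul(Add(Mul(5, Pow(-5, -1)), 4), Add(2, S))), Mul(Add(21, -6), I)) = Add(Add(16, Mul(-1, -7)), Mul(Add(21, -6), 32)) = Add(Add(16, 7), Mul(15, 32)) = Add(23, 480) = 503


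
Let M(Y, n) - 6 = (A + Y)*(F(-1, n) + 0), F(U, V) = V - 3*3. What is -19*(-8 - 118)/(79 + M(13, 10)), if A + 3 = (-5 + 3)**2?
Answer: 266/11 ≈ 24.182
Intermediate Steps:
A = 1 (A = -3 + (-5 + 3)**2 = -3 + (-2)**2 = -3 + 4 = 1)
F(U, V) = -9 + V (F(U, V) = V - 9 = -9 + V)
M(Y, n) = 6 + (1 + Y)*(-9 + n) (M(Y, n) = 6 + (1 + Y)*((-9 + n) + 0) = 6 + (1 + Y)*(-9 + n))
-19*(-8 - 118)/(79 + M(13, 10)) = -19*(-8 - 118)/(79 + (-3 + 10 + 13*(-9 + 10))) = -(-2394)/(79 + (-3 + 10 + 13*1)) = -(-2394)/(79 + (-3 + 10 + 13)) = -(-2394)/(79 + 20) = -(-2394)/99 = -19*(-14/11) = 266/11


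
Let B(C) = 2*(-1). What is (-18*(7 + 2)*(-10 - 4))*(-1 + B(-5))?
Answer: -6804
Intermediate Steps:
B(C) = -2
(-18*(7 + 2)*(-10 - 4))*(-1 + B(-5)) = (-18*(7 + 2)*(-10 - 4))*(-1 - 2) = -162*(-14)*(-3) = -18*(-126)*(-3) = 2268*(-3) = -6804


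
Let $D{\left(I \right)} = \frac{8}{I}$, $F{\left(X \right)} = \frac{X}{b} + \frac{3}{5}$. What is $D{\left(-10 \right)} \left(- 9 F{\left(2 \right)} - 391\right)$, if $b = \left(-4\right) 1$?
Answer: $\frac{7838}{25} \approx 313.52$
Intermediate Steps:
$b = -4$
$F{\left(X \right)} = \frac{3}{5} - \frac{X}{4}$ ($F{\left(X \right)} = \frac{X}{-4} + \frac{3}{5} = X \left(- \frac{1}{4}\right) + 3 \cdot \frac{1}{5} = - \frac{X}{4} + \frac{3}{5} = \frac{3}{5} - \frac{X}{4}$)
$D{\left(-10 \right)} \left(- 9 F{\left(2 \right)} - 391\right) = \frac{8}{-10} \left(- 9 \left(\frac{3}{5} - \frac{1}{2}\right) - 391\right) = 8 \left(- \frac{1}{10}\right) \left(- 9 \left(\frac{3}{5} - \frac{1}{2}\right) - 391\right) = - \frac{4 \left(\left(-9\right) \frac{1}{10} - 391\right)}{5} = - \frac{4 \left(- \frac{9}{10} - 391\right)}{5} = \left(- \frac{4}{5}\right) \left(- \frac{3919}{10}\right) = \frac{7838}{25}$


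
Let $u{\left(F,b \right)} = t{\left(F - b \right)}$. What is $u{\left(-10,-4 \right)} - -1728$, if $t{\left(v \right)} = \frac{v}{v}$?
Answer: $1729$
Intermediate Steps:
$t{\left(v \right)} = 1$
$u{\left(F,b \right)} = 1$
$u{\left(-10,-4 \right)} - -1728 = 1 - -1728 = 1 + 1728 = 1729$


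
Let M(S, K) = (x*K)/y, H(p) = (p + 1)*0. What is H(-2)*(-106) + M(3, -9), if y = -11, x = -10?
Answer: -90/11 ≈ -8.1818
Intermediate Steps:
H(p) = 0 (H(p) = (1 + p)*0 = 0)
M(S, K) = 10*K/11 (M(S, K) = -10*K/(-11) = -10*K*(-1/11) = 10*K/11)
H(-2)*(-106) + M(3, -9) = 0*(-106) + (10/11)*(-9) = 0 - 90/11 = -90/11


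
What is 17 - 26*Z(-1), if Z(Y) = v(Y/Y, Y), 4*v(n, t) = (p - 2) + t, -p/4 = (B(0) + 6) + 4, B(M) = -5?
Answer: 333/2 ≈ 166.50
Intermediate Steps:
p = -20 (p = -4*((-5 + 6) + 4) = -4*(1 + 4) = -4*5 = -20)
v(n, t) = -11/2 + t/4 (v(n, t) = ((-20 - 2) + t)/4 = (-22 + t)/4 = -11/2 + t/4)
Z(Y) = -11/2 + Y/4
17 - 26*Z(-1) = 17 - 26*(-11/2 + (¼)*(-1)) = 17 - 26*(-11/2 - ¼) = 17 - 26*(-23/4) = 17 + 299/2 = 333/2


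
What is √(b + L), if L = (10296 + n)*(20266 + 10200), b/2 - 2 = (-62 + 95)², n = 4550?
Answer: 3*√50255602 ≈ 21267.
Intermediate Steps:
b = 2182 (b = 4 + 2*(-62 + 95)² = 4 + 2*33² = 4 + 2*1089 = 4 + 2178 = 2182)
L = 452298236 (L = (10296 + 4550)*(20266 + 10200) = 14846*30466 = 452298236)
√(b + L) = √(2182 + 452298236) = √452300418 = 3*√50255602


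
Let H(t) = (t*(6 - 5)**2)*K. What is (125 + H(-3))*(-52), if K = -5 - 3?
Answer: -7748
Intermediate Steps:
K = -8
H(t) = -8*t (H(t) = (t*(6 - 5)**2)*(-8) = (t*1**2)*(-8) = (t*1)*(-8) = t*(-8) = -8*t)
(125 + H(-3))*(-52) = (125 - 8*(-3))*(-52) = (125 + 24)*(-52) = 149*(-52) = -7748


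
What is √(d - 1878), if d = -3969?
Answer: I*√5847 ≈ 76.466*I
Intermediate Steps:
√(d - 1878) = √(-3969 - 1878) = √(-5847) = I*√5847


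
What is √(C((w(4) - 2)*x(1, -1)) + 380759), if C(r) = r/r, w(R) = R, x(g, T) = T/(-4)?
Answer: 2*√95190 ≈ 617.06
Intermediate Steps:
x(g, T) = -T/4 (x(g, T) = T*(-¼) = -T/4)
C(r) = 1
√(C((w(4) - 2)*x(1, -1)) + 380759) = √(1 + 380759) = √380760 = 2*√95190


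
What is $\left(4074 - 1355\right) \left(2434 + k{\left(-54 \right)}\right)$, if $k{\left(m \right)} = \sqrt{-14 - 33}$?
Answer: $6618046 + 2719 i \sqrt{47} \approx 6.618 \cdot 10^{6} + 18641.0 i$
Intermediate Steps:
$k{\left(m \right)} = i \sqrt{47}$ ($k{\left(m \right)} = \sqrt{-47} = i \sqrt{47}$)
$\left(4074 - 1355\right) \left(2434 + k{\left(-54 \right)}\right) = \left(4074 - 1355\right) \left(2434 + i \sqrt{47}\right) = 2719 \left(2434 + i \sqrt{47}\right) = 6618046 + 2719 i \sqrt{47}$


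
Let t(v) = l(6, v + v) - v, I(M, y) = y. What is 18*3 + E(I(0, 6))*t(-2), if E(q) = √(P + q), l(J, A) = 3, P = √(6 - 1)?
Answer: 54 + 5*√(6 + √5) ≈ 68.349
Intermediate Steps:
P = √5 ≈ 2.2361
t(v) = 3 - v
E(q) = √(q + √5) (E(q) = √(√5 + q) = √(q + √5))
18*3 + E(I(0, 6))*t(-2) = 18*3 + √(6 + √5)*(3 - 1*(-2)) = 54 + √(6 + √5)*(3 + 2) = 54 + √(6 + √5)*5 = 54 + 5*√(6 + √5)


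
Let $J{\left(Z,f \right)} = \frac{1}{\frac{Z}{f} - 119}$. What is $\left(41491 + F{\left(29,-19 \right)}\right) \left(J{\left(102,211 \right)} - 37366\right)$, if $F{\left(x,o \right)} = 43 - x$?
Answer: $- \frac{38782760638365}{25007} \approx -1.5509 \cdot 10^{9}$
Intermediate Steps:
$J{\left(Z,f \right)} = \frac{1}{-119 + \frac{Z}{f}}$
$\left(41491 + F{\left(29,-19 \right)}\right) \left(J{\left(102,211 \right)} - 37366\right) = \left(41491 + \left(43 - 29\right)\right) \left(\frac{211}{102 - 25109} - 37366\right) = \left(41491 + 14\right) \left(\frac{211}{-25007} - 37366\right) = 41505 \left(211 \left(- \frac{1}{25007}\right) - 37366\right) = 41505 \left(- \frac{211}{25007} - 37366\right) = 41505 \left(- \frac{934411773}{25007}\right) = - \frac{38782760638365}{25007}$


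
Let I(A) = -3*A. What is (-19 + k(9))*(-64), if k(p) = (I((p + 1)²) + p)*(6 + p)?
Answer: 280576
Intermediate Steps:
k(p) = (6 + p)*(p - 3*(1 + p)²) (k(p) = (-3*(p + 1)² + p)*(6 + p) = (-3*(1 + p)² + p)*(6 + p) = (p - 3*(1 + p)²)*(6 + p) = (6 + p)*(p - 3*(1 + p)²))
(-19 + k(9))*(-64) = (-19 + (-18 - 33*9 - 23*9² - 3*9³))*(-64) = (-19 + (-18 - 297 - 23*81 - 3*729))*(-64) = (-19 + (-18 - 297 - 1863 - 2187))*(-64) = (-19 - 4365)*(-64) = -4384*(-64) = 280576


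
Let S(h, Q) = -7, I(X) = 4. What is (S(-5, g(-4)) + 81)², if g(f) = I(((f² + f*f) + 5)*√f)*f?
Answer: 5476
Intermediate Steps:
g(f) = 4*f
(S(-5, g(-4)) + 81)² = (-7 + 81)² = 74² = 5476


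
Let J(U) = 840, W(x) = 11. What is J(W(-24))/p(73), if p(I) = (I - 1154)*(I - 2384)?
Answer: 840/2498191 ≈ 0.00033624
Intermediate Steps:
p(I) = (-2384 + I)*(-1154 + I) (p(I) = (-1154 + I)*(-2384 + I) = (-2384 + I)*(-1154 + I))
J(W(-24))/p(73) = 840/(2751136 + 73**2 - 3538*73) = 840/(2751136 + 5329 - 258274) = 840/2498191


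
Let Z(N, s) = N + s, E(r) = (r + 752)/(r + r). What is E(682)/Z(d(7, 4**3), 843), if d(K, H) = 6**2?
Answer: 239/199826 ≈ 0.0011960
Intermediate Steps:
E(r) = (752 + r)/(2*r) (E(r) = (752 + r)/((2*r)) = (752 + r)*(1/(2*r)) = (752 + r)/(2*r))
d(K, H) = 36
E(682)/Z(d(7, 4**3), 843) = ((1/2)*(752 + 682)/682)/(36 + 843) = ((1/2)*(1/682)*1434)/879 = (717/682)*(1/879) = 239/199826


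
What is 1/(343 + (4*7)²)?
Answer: 1/1127 ≈ 0.00088731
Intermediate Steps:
1/(343 + (4*7)²) = 1/(343 + 28²) = 1/(343 + 784) = 1/1127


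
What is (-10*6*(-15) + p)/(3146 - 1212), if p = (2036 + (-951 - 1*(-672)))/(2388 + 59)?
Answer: 2204057/4732498 ≈ 0.46573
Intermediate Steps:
p = 1757/2447 (p = (2036 + (-951 + 672))/2447 = (2036 - 279)*(1/2447) = 1757*(1/2447) = 1757/2447 ≈ 0.71802)
(-10*6*(-15) + p)/(3146 - 1212) = (-10*6*(-15) + 1757/2447)/(3146 - 1212) = (-60*(-15) + 1757/2447)/1934 = (900 + 1757/2447)*(1/1934) = (2204057/2447)*(1/1934) = 2204057/4732498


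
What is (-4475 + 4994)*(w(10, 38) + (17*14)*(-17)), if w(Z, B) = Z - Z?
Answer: -2099874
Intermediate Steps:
w(Z, B) = 0
(-4475 + 4994)*(w(10, 38) + (17*14)*(-17)) = (-4475 + 4994)*(0 + (17*14)*(-17)) = 519*(0 + 238*(-17)) = 519*(0 - 4046) = 519*(-4046) = -2099874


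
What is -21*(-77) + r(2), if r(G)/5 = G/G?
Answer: 1622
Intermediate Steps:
r(G) = 5 (r(G) = 5*(G/G) = 5*1 = 5)
-21*(-77) + r(2) = -21*(-77) + 5 = 1617 + 5 = 1622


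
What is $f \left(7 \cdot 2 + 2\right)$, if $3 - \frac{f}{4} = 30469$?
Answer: $-1949824$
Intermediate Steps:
$f = -121864$ ($f = 12 - 121876 = -121864$)
$f \left(7 \cdot 2 + 2\right) = - 121864 \left(7 \cdot 2 + 2\right) = - 121864 \left(14 + 2\right) = \left(-121864\right) 16 = -1949824$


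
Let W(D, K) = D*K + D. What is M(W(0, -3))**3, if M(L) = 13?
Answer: 2197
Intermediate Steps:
W(D, K) = D + D*K
M(W(0, -3))**3 = 13**3 = 2197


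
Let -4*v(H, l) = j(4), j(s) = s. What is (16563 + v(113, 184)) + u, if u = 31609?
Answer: 48171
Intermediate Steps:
v(H, l) = -1 (v(H, l) = -1/4*4 = -1)
(16563 + v(113, 184)) + u = (16563 - 1) + 31609 = 16562 + 31609 = 48171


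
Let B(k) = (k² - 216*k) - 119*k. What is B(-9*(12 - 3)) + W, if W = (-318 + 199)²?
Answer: 47857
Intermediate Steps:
B(k) = k² - 335*k
W = 14161 (W = (-119)² = 14161)
B(-9*(12 - 3)) + W = (-9*(12 - 3))*(-335 - 9*(12 - 3)) + 14161 = (-9*9)*(-335 - 9*9) + 14161 = -81*(-335 - 81) + 14161 = -81*(-416) + 14161 = 33696 + 14161 = 47857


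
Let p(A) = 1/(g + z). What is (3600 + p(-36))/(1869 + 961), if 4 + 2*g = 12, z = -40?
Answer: 129599/101880 ≈ 1.2721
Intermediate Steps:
g = 4 (g = -2 + (½)*12 = -2 + 6 = 4)
p(A) = -1/36 (p(A) = 1/(4 - 40) = 1/(-36) = -1/36)
(3600 + p(-36))/(1869 + 961) = (3600 - 1/36)/(1869 + 961) = (129599/36)/2830 = (129599/36)*(1/2830) = 129599/101880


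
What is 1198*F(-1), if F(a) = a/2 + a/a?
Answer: 599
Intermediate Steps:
F(a) = 1 + a/2 (F(a) = a*(1/2) + 1 = a/2 + 1 = 1 + a/2)
1198*F(-1) = 1198*(1 + (1/2)*(-1)) = 1198*(1 - 1/2) = 1198*(1/2) = 599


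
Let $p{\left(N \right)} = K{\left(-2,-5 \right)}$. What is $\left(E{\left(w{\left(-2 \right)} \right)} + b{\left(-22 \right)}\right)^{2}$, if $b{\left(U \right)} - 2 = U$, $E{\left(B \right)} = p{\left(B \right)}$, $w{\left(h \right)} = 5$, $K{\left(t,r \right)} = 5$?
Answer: $225$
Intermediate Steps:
$p{\left(N \right)} = 5$
$E{\left(B \right)} = 5$
$b{\left(U \right)} = 2 + U$
$\left(E{\left(w{\left(-2 \right)} \right)} + b{\left(-22 \right)}\right)^{2} = \left(5 + \left(2 - 22\right)\right)^{2} = \left(5 - 20\right)^{2} = \left(-15\right)^{2} = 225$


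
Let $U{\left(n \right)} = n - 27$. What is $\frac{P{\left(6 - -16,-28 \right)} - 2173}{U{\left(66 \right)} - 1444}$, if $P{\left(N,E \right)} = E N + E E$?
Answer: $\frac{401}{281} \approx 1.427$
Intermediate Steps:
$U{\left(n \right)} = -27 + n$
$P{\left(N,E \right)} = E^{2} + E N$ ($P{\left(N,E \right)} = E N + E^{2} = E^{2} + E N$)
$\frac{P{\left(6 - -16,-28 \right)} - 2173}{U{\left(66 \right)} - 1444} = \frac{- 28 \left(-28 + \left(6 - -16\right)\right) - 2173}{\left(-27 + 66\right) - 1444} = \frac{- 28 \left(-28 + \left(6 + 16\right)\right) - 2173}{39 - 1444} = \frac{- 28 \left(-28 + 22\right) - 2173}{-1405} = \left(\left(-28\right) \left(-6\right) - 2173\right) \left(- \frac{1}{1405}\right) = \left(168 - 2173\right) \left(- \frac{1}{1405}\right) = \left(-2005\right) \left(- \frac{1}{1405}\right) = \frac{401}{281}$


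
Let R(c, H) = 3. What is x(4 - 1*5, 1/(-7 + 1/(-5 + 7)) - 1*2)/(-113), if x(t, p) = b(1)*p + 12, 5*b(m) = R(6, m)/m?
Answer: -696/7345 ≈ -0.094758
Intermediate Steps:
b(m) = 3/(5*m) (b(m) = (3/m)/5 = 3/(5*m))
x(t, p) = 12 + 3*p/5 (x(t, p) = ((⅗)/1)*p + 12 = ((⅗)*1)*p + 12 = 3*p/5 + 12 = 12 + 3*p/5)
x(4 - 1*5, 1/(-7 + 1/(-5 + 7)) - 1*2)/(-113) = (12 + 3*(1/(-7 + 1/(-5 + 7)) - 1*2)/5)/(-113) = -(12 + 3*(1/(-7 + 1/2) - 2)/5)/113 = -(12 + 3*(1/(-7 + ½) - 2)/5)/113 = -(12 + 3*(1/(-13/2) - 2)/5)/113 = -(12 + 3*(-2/13 - 2)/5)/113 = -(12 + (⅗)*(-28/13))/113 = -(12 - 84/65)/113 = -1/113*696/65 = -696/7345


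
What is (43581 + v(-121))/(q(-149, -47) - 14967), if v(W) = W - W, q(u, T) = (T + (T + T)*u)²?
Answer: 14527/64946238 ≈ 0.00022368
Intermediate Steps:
q(u, T) = (T + 2*T*u)² (q(u, T) = (T + (2*T)*u)² = (T + 2*T*u)²)
v(W) = 0
(43581 + v(-121))/(q(-149, -47) - 14967) = (43581 + 0)/((-47)²*(1 + 2*(-149))² - 14967) = 43581/(2209*(1 - 298)² - 14967) = 43581/(2209*(-297)² - 14967) = 43581/(2209*88209 - 14967) = 43581/(194853681 - 14967) = 43581/194838714 = 43581*(1/194838714) = 14527/64946238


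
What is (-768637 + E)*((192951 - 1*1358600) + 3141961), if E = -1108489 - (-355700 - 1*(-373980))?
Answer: -3745913622672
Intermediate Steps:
E = -1126769 (E = -1108489 - (-355700 + 373980) = -1108489 - 1*18280 = -1108489 - 18280 = -1126769)
(-768637 + E)*((192951 - 1*1358600) + 3141961) = (-768637 - 1126769)*((192951 - 1*1358600) + 3141961) = -1895406*((192951 - 1358600) + 3141961) = -1895406*(-1165649 + 3141961) = -1895406*1976312 = -3745913622672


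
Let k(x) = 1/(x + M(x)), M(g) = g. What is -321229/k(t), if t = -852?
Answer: 547374216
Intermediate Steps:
k(x) = 1/(2*x) (k(x) = 1/(x + x) = 1/(2*x))
-321229/k(t) = -321229/((1/2)/(-852)) = -321229/((1/2)*(-1/852)) = -321229/(-1/1704) = -321229*(-1704) = 547374216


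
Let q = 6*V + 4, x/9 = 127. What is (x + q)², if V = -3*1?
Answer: 1274641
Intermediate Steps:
V = -3
x = 1143 (x = 9*127 = 1143)
q = -14 (q = 6*(-3) + 4 = -18 + 4 = -14)
(x + q)² = (1143 - 14)² = 1129² = 1274641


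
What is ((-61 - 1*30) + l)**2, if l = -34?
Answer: 15625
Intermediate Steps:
((-61 - 1*30) + l)**2 = ((-61 - 1*30) - 34)**2 = ((-61 - 30) - 34)**2 = (-91 - 34)**2 = (-125)**2 = 15625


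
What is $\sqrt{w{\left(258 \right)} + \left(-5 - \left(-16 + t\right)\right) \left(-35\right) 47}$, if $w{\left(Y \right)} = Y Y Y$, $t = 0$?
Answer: $\sqrt{17155417} \approx 4141.9$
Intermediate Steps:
$w{\left(Y \right)} = Y^{3}$ ($w{\left(Y \right)} = Y^{2} Y = Y^{3}$)
$\sqrt{w{\left(258 \right)} + \left(-5 - \left(-16 + t\right)\right) \left(-35\right) 47} = \sqrt{258^{3} + \left(-5 + \left(16 - 0\right)\right) \left(-35\right) 47} = \sqrt{17173512 + \left(-5 + \left(16 + 0\right)\right) \left(-35\right) 47} = \sqrt{17173512 + \left(-5 + 16\right) \left(-35\right) 47} = \sqrt{17173512 + 11 \left(-35\right) 47} = \sqrt{17173512 - 18095} = \sqrt{17155417}$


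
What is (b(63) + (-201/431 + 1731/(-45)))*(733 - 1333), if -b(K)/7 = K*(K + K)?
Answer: 14379435680/431 ≈ 3.3363e+7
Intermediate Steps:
b(K) = -14*K² (b(K) = -7*K*(K + K) = -7*K*2*K = -14*K²)
(b(63) + (-201/431 + 1731/(-45)))*(733 - 1333) = (-14*63² + (-201/431 + 1731/(-45)))*(733 - 1333) = (-14*3969 + (-201*1/431 + 1731*(-1/45)))*(-600) = (-55566 + (-201/431 - 577/15))*(-600) = (-55566 - 251702/6465)*(-600) = -359485892/6465*(-600) = 14379435680/431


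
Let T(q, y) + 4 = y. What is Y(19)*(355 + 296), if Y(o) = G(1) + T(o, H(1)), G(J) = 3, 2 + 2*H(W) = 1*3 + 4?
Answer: 1953/2 ≈ 976.50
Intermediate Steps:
H(W) = 5/2 (H(W) = -1 + (1*3 + 4)/2 = -1 + (3 + 4)/2 = -1 + (1/2)*7 = -1 + 7/2 = 5/2)
T(q, y) = -4 + y
Y(o) = 3/2 (Y(o) = 3 + (-4 + 5/2) = 3 - 3/2 = 3/2)
Y(19)*(355 + 296) = 3*(355 + 296)/2 = (3/2)*651 = 1953/2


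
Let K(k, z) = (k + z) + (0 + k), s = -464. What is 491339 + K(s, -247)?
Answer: 490164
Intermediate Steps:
K(k, z) = z + 2*k (K(k, z) = (k + z) + k = z + 2*k)
491339 + K(s, -247) = 491339 + (-247 + 2*(-464)) = 491339 + (-247 - 928) = 491339 - 1175 = 490164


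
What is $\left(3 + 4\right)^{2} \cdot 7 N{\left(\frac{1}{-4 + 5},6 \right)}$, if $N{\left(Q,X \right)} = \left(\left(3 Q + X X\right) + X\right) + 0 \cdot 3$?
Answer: $15435$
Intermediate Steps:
$N{\left(Q,X \right)} = X + X^{2} + 3 Q$ ($N{\left(Q,X \right)} = \left(\left(3 Q + X^{2}\right) + X\right) + 0 = \left(\left(X^{2} + 3 Q\right) + X\right) + 0 = \left(X + X^{2} + 3 Q\right) + 0 = X + X^{2} + 3 Q$)
$\left(3 + 4\right)^{2} \cdot 7 N{\left(\frac{1}{-4 + 5},6 \right)} = \left(3 + 4\right)^{2} \cdot 7 \left(6 + 6^{2} + \frac{3}{-4 + 5}\right) = 7^{2} \cdot 7 \left(6 + 36 + \frac{3}{1}\right) = 49 \cdot 7 \left(6 + 36 + 3 \cdot 1\right) = 343 \left(6 + 36 + 3\right) = 343 \cdot 45 = 15435$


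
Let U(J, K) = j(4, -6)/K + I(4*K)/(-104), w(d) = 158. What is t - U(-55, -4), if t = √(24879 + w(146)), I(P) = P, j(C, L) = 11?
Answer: 135/52 + √25037 ≈ 160.83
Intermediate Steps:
t = √25037 (t = √(24879 + 158) = √25037 ≈ 158.23)
U(J, K) = 11/K - K/26 (U(J, K) = 11/K + (4*K)/(-104) = 11/K + (4*K)*(-1/104) = 11/K - K/26)
t - U(-55, -4) = √25037 - (11/(-4) - 1/26*(-4)) = √25037 - (11*(-¼) + 2/13) = √25037 - (-11/4 + 2/13) = √25037 - 1*(-135/52) = √25037 + 135/52 = 135/52 + √25037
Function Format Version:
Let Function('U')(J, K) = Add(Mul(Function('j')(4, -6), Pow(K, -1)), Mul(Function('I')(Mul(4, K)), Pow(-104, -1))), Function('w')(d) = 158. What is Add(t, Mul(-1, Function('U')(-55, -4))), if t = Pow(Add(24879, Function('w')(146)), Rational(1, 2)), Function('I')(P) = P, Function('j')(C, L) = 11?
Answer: Add(Rational(135, 52), Pow(25037, Rational(1, 2))) ≈ 160.83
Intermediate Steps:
t = Pow(25037, Rational(1, 2)) (t = Pow(Add(24879, 158), Rational(1, 2)) = Pow(25037, Rational(1, 2)) ≈ 158.23)
Function('U')(J, K) = Add(Mul(11, Pow(K, -1)), Mul(Rational(-1, 26), K)) (Function('U')(J, K) = Add(Mul(11, Pow(K, -1)), Mul(Mul(4, K), Pow(-104, -1))) = Add(Mul(11, Pow(K, -1)), Mul(Mul(4, K), Rational(-1, 104))) = Add(Mul(11, Pow(K, -1)), Mul(Rational(-1, 26), K)))
Add(t, Mul(-1, Function('U')(-55, -4))) = Add(Pow(25037, Rational(1, 2)), Mul(-1, Add(Mul(11, Pow(-4, -1)), Mul(Rational(-1, 26), -4)))) = Add(Pow(25037, Rational(1, 2)), Mul(-1, Add(Mul(11, Rational(-1, 4)), Rational(2, 13)))) = Add(Pow(25037, Rational(1, 2)), Mul(-1, Add(Rational(-11, 4), Rational(2, 13)))) = Add(Pow(25037, Rational(1, 2)), Mul(-1, Rational(-135, 52))) = Add(Pow(25037, Rational(1, 2)), Rational(135, 52)) = Add(Rational(135, 52), Pow(25037, Rational(1, 2)))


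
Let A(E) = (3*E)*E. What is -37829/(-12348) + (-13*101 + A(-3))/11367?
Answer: 46013635/15595524 ≈ 2.9504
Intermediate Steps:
A(E) = 3*E²
-37829/(-12348) + (-13*101 + A(-3))/11367 = -37829/(-12348) + (-13*101 + 3*(-3)²)/11367 = -37829*(-1/12348) + (-1313 + 3*9)*(1/11367) = 37829/12348 + (-1313 + 27)*(1/11367) = 37829/12348 - 1286*1/11367 = 37829/12348 - 1286/11367 = 46013635/15595524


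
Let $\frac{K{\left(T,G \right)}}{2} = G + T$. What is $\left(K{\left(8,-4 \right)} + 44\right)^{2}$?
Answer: $2704$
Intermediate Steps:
$K{\left(T,G \right)} = 2 G + 2 T$ ($K{\left(T,G \right)} = 2 \left(G + T\right) = 2 G + 2 T$)
$\left(K{\left(8,-4 \right)} + 44\right)^{2} = \left(\left(2 \left(-4\right) + 2 \cdot 8\right) + 44\right)^{2} = \left(\left(-8 + 16\right) + 44\right)^{2} = \left(8 + 44\right)^{2} = 52^{2} = 2704$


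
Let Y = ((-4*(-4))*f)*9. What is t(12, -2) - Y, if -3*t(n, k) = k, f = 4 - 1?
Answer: -1294/3 ≈ -431.33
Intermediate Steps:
f = 3
t(n, k) = -k/3
Y = 432 (Y = (-4*(-4)*3)*9 = (16*3)*9 = 48*9 = 432)
t(12, -2) - Y = -⅓*(-2) - 1*432 = ⅔ - 432 = -1294/3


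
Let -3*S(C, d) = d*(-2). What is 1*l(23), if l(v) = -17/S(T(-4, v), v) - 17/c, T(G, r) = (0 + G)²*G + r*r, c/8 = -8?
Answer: -1241/1472 ≈ -0.84307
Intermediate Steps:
c = -64 (c = 8*(-8) = -64)
T(G, r) = G³ + r² (T(G, r) = G²*G + r² = G³ + r²)
S(C, d) = 2*d/3 (S(C, d) = -d*(-2)/3 = -(-2)*d/3 = 2*d/3)
l(v) = 17/64 - 51/(2*v) (l(v) = -17*3/(2*v) - 17/(-64) = -51/(2*v) - 17*(-1/64) = -51/(2*v) + 17/64 = 17/64 - 51/(2*v))
1*l(23) = 1*((17/64)*(-96 + 23)/23) = 1*((17/64)*(1/23)*(-73)) = 1*(-1241/1472) = -1241/1472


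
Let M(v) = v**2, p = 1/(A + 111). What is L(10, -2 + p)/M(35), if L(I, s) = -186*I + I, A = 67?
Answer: -74/49 ≈ -1.5102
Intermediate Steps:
p = 1/178 (p = 1/(67 + 111) = 1/178 ≈ 0.0056180)
L(I, s) = -185*I
L(10, -2 + p)/M(35) = (-185*10)/(35**2) = -1850/1225 = -1850*1/1225 = -74/49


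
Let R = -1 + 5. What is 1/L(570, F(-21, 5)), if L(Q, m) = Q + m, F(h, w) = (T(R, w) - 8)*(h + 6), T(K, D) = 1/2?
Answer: 2/1365 ≈ 0.0014652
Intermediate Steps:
R = 4
T(K, D) = 1/2
F(h, w) = -45 - 15*h/2 (F(h, w) = (1/2 - 8)*(h + 6) = -15*(6 + h)/2 = -45 - 15*h/2)
1/L(570, F(-21, 5)) = 1/(570 + (-45 - 15/2*(-21))) = 1/(570 + (-45 + 315/2)) = 1/(570 + 225/2) = 1/(1365/2) = 2/1365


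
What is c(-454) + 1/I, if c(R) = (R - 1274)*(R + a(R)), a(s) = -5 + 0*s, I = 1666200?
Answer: 1321549862401/1666200 ≈ 7.9315e+5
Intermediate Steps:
a(s) = -5 (a(s) = -5 + 0 = -5)
c(R) = (-1274 + R)*(-5 + R) (c(R) = (R - 1274)*(R - 5) = (-1274 + R)*(-5 + R))
c(-454) + 1/I = (6370 + (-454)² - 1279*(-454)) + 1/1666200 = (6370 + 206116 + 580666) + 1/1666200 = 793152 + 1/1666200 = 1321549862401/1666200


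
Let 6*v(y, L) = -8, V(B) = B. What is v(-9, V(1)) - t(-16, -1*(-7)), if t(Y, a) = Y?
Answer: 44/3 ≈ 14.667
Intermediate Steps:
v(y, L) = -4/3 (v(y, L) = (⅙)*(-8) = -4/3)
v(-9, V(1)) - t(-16, -1*(-7)) = -4/3 - 1*(-16) = -4/3 + 16 = 44/3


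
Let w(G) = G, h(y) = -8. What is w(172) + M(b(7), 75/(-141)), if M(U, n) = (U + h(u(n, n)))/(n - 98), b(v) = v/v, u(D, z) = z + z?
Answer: 796861/4631 ≈ 172.07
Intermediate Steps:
u(D, z) = 2*z
b(v) = 1
M(U, n) = (-8 + U)/(-98 + n) (M(U, n) = (U - 8)/(n - 98) = (-8 + U)/(-98 + n))
w(172) + M(b(7), 75/(-141)) = 172 + (-8 + 1)/(-98 + 75/(-141)) = 172 - 7/(-98 + 75*(-1/141)) = 172 - 7/(-98 - 25/47) = 172 - 7/(-4631/47) = 172 - 47/4631*(-7) = 172 + 329/4631 = 796861/4631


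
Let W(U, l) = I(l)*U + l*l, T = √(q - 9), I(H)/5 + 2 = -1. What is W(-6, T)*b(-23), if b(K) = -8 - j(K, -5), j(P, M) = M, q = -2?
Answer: -237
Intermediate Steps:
I(H) = -15 (I(H) = -10 + 5*(-1) = -10 - 5 = -15)
T = I*√11 (T = √(-2 - 9) = √(-11) = I*√11 ≈ 3.3166*I)
W(U, l) = l² - 15*U (W(U, l) = -15*U + l*l = -15*U + l² = l² - 15*U)
b(K) = -3 (b(K) = -8 - 1*(-5) = -8 + 5 = -3)
W(-6, T)*b(-23) = ((I*√11)² - 15*(-6))*(-3) = (-11 + 90)*(-3) = 79*(-3) = -237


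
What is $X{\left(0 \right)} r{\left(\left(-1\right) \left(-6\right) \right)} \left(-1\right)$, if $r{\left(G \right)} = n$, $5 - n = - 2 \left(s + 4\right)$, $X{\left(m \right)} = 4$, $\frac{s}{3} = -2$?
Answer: $-4$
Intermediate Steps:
$s = -6$ ($s = 3 \left(-2\right) = -6$)
$n = 1$ ($n = 5 - - 2 \left(-6 + 4\right) = 5 - \left(-2\right) \left(-2\right) = 5 - 4 = 1$)
$r{\left(G \right)} = 1$
$X{\left(0 \right)} r{\left(\left(-1\right) \left(-6\right) \right)} \left(-1\right) = 4 \cdot 1 \left(-1\right) = 4 \left(-1\right) = -4$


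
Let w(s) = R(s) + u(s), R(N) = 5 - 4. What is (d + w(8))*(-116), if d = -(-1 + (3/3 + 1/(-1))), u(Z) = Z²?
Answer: -7656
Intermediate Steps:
R(N) = 1
w(s) = 1 + s²
d = 1 (d = -(-1 + (3*(⅓) + 1*(-1))) = -(-1 + (1 - 1)) = -(-1 + 0) = -1*(-1) = 1)
(d + w(8))*(-116) = (1 + (1 + 8²))*(-116) = (1 + (1 + 64))*(-116) = (1 + 65)*(-116) = 66*(-116) = -7656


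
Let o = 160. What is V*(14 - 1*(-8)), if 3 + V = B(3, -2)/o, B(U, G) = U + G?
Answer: -5269/80 ≈ -65.863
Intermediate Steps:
B(U, G) = G + U
V = -479/160 (V = -3 + (-2 + 3)/160 = -3 + 1*(1/160) = -3 + 1/160 = -479/160 ≈ -2.9938)
V*(14 - 1*(-8)) = -479*(14 - 1*(-8))/160 = -479*(14 + 8)/160 = -479/160*22 = -5269/80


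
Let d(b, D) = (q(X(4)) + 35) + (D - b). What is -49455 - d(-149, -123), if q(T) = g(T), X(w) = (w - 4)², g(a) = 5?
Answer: -49521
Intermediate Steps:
X(w) = (-4 + w)²
q(T) = 5
d(b, D) = 40 + D - b (d(b, D) = (5 + 35) + (D - b) = 40 + (D - b) = 40 + D - b)
-49455 - d(-149, -123) = -49455 - (40 - 123 - 1*(-149)) = -49455 - (40 - 123 + 149) = -49455 - 1*66 = -49455 - 66 = -49521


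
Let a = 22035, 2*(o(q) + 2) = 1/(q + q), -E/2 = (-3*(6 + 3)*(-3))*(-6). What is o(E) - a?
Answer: -85679855/3888 ≈ -22037.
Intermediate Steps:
E = 972 (E = -2*-3*(6 + 3)*(-3)*(-6) = -2*-3*9*(-3)*(-6) = -2*(-27*(-3))*(-6) = -162*(-6) = -2*(-486) = 972)
o(q) = -2 + 1/(4*q) (o(q) = -2 + 1/(2*(q + q)) = -2 + 1/(2*((2*q))) = -2 + (1/(2*q))/2 = -2 + 1/(4*q))
o(E) - a = (-2 + (¼)/972) - 1*22035 = (-2 + (¼)*(1/972)) - 22035 = (-2 + 1/3888) - 22035 = -7775/3888 - 22035 = -85679855/3888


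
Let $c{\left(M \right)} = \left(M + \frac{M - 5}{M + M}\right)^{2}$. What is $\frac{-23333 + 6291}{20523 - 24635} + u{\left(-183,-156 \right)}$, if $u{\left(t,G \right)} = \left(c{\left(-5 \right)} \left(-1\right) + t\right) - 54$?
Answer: $- \frac{511647}{2056} \approx -248.86$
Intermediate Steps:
$c{\left(M \right)} = \left(M + \frac{-5 + M}{2 M}\right)^{2}$
$u{\left(t,G \right)} = -70 + t$ ($u{\left(t,G \right)} = \left(\frac{\left(-5 - 5 + 2 \left(-5\right)^{2}\right)^{2}}{4 \cdot 25} \left(-1\right) + t\right) - 54 = \left(\frac{1}{4} \cdot \frac{1}{25} \left(-5 - 5 + 2 \cdot 25\right)^{2} \left(-1\right) + t\right) - 54 = \left(\frac{1}{4} \cdot \frac{1}{25} \left(-5 - 5 + 50\right)^{2} \left(-1\right) + t\right) - 54 = \left(\frac{1}{4} \cdot \frac{1}{25} \cdot 40^{2} \left(-1\right) + t\right) - 54 = \left(\frac{1}{4} \cdot \frac{1}{25} \cdot 1600 \left(-1\right) + t\right) - 54 = \left(16 \left(-1\right) + t\right) - 54 = \left(-16 + t\right) - 54 = -70 + t$)
$\frac{-23333 + 6291}{20523 - 24635} + u{\left(-183,-156 \right)} = \frac{-23333 + 6291}{20523 - 24635} - 253 = - \frac{17042}{-4112} - 253 = \left(-17042\right) \left(- \frac{1}{4112}\right) - 253 = \frac{8521}{2056} - 253 = - \frac{511647}{2056}$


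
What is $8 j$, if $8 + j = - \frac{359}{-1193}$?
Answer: $- \frac{73480}{1193} \approx -61.593$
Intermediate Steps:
$j = - \frac{9185}{1193}$ ($j = -8 - \frac{359}{-1193} = -8 - - \frac{359}{1193} = -8 + \frac{359}{1193} = - \frac{9185}{1193} \approx -7.6991$)
$8 j = 8 \left(- \frac{9185}{1193}\right) = - \frac{73480}{1193}$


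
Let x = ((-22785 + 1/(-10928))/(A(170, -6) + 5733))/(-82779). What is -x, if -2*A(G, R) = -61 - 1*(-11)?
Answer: -248994481/5208738115296 ≈ -4.7803e-5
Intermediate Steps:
A(G, R) = 25 (A(G, R) = -(-61 - 1*(-11))/2 = -(-61 + 11)/2 = -1/2*(-50) = 25)
x = 248994481/5208738115296 (x = ((-22785 + 1/(-10928))/(25 + 5733))/(-82779) = ((-22785 - 1/10928)/5758)*(-1/82779) = -248994481/10928*1/5758*(-1/82779) = -248994481/62923424*(-1/82779) = 248994481/5208738115296 ≈ 4.7803e-5)
-x = -1*248994481/5208738115296 = -248994481/5208738115296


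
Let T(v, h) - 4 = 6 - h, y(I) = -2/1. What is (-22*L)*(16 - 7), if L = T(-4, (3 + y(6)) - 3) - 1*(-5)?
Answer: -3366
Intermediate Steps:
y(I) = -2 (y(I) = -2*1 = -2)
T(v, h) = 10 - h (T(v, h) = 4 + (6 - h) = 10 - h)
L = 17 (L = (10 - ((3 - 2) - 3)) - 1*(-5) = (10 - (1 - 3)) + 5 = (10 - 1*(-2)) + 5 = (10 + 2) + 5 = 12 + 5 = 17)
(-22*L)*(16 - 7) = (-22*17)*(16 - 7) = -374*9 = -3366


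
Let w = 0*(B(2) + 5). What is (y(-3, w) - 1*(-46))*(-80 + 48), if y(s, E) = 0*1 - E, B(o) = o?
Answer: -1472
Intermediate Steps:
w = 0 (w = 0*(2 + 5) = 0*7 = 0)
y(s, E) = -E (y(s, E) = 0 - E = -E)
(y(-3, w) - 1*(-46))*(-80 + 48) = (-1*0 - 1*(-46))*(-80 + 48) = (0 + 46)*(-32) = 46*(-32) = -1472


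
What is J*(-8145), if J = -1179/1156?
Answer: 9602955/1156 ≈ 8307.0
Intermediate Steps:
J = -1179/1156 (J = -1179*1/1156 = -1179/1156 ≈ -1.0199)
J*(-8145) = -1179/1156*(-8145) = 9602955/1156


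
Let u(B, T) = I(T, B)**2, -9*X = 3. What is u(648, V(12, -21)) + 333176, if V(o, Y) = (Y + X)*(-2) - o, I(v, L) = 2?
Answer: 333180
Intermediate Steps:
X = -1/3 (X = -1/9*3 = -1/3 ≈ -0.33333)
V(o, Y) = 2/3 - o - 2*Y (V(o, Y) = (Y - 1/3)*(-2) - o = (-1/3 + Y)*(-2) - o = (2/3 - 2*Y) - o = 2/3 - o - 2*Y)
u(B, T) = 4 (u(B, T) = 2**2 = 4)
u(648, V(12, -21)) + 333176 = 4 + 333176 = 333180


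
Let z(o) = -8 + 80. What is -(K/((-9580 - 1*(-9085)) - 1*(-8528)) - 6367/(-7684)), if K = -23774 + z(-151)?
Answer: 130980057/61725572 ≈ 2.1220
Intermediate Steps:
z(o) = 72
K = -23702 (K = -23774 + 72 = -23702)
-(K/((-9580 - 1*(-9085)) - 1*(-8528)) - 6367/(-7684)) = -(-23702/((-9580 - 1*(-9085)) - 1*(-8528)) - 6367/(-7684)) = -(-23702/((-9580 + 9085) + 8528) - 6367*(-1/7684)) = -(-23702/(-495 + 8528) + 6367/7684) = -(-23702/8033 + 6367/7684) = -1*(-130980057/61725572) = 130980057/61725572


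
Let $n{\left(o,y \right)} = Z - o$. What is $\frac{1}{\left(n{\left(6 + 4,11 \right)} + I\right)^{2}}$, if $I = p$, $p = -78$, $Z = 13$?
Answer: $\frac{1}{5625} \approx 0.00017778$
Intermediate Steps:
$n{\left(o,y \right)} = 13 - o$
$I = -78$
$\frac{1}{\left(n{\left(6 + 4,11 \right)} + I\right)^{2}} = \frac{1}{\left(\left(13 - \left(6 + 4\right)\right) - 78\right)^{2}} = \frac{1}{\left(\left(13 - 10\right) - 78\right)^{2}} = \frac{1}{\left(3 - 78\right)^{2}} = \frac{1}{\left(-75\right)^{2}} = \frac{1}{5625}$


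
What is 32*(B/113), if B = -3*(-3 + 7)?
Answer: -384/113 ≈ -3.3982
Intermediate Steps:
B = -12 (B = -3*4 = -12)
32*(B/113) = 32*(-12/113) = -384/113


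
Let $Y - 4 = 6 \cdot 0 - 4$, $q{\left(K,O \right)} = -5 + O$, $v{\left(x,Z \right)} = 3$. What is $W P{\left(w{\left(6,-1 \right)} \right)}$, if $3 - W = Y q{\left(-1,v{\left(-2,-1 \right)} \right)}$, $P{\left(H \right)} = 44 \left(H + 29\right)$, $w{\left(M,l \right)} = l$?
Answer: $3696$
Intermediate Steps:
$P{\left(H \right)} = 1276 + 44 H$ ($P{\left(H \right)} = 44 \left(29 + H\right) = 1276 + 44 H$)
$Y = 0$ ($Y = 4 + \left(6 \cdot 0 - 4\right) = 4 + \left(0 - 4\right) = 4 - 4 = 0$)
$W = 3$ ($W = 3 - 0 \left(-5 + 3\right) = 3 - 0 \left(-2\right) = 3 - 0 = 3 + 0 = 3$)
$W P{\left(w{\left(6,-1 \right)} \right)} = 3 \left(1276 + 44 \left(-1\right)\right) = 3 \left(1276 - 44\right) = 3 \cdot 1232 = 3696$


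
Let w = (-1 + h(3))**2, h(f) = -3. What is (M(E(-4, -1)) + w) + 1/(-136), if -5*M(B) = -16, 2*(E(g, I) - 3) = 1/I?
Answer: 13051/680 ≈ 19.193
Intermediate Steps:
E(g, I) = 3 + 1/(2*I)
M(B) = 16/5 (M(B) = -1/5*(-16) = 16/5)
w = 16 (w = (-1 - 3)**2 = (-4)**2 = 16)
(M(E(-4, -1)) + w) + 1/(-136) = (16/5 + 16) + 1/(-136) = 96/5 - 1/136 = 13051/680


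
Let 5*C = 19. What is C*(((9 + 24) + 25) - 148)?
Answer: -342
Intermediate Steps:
C = 19/5 (C = (⅕)*19 = 19/5 ≈ 3.8000)
C*(((9 + 24) + 25) - 148) = 19*(((9 + 24) + 25) - 148)/5 = 19*((33 + 25) - 148)/5 = 19*(58 - 148)/5 = (19/5)*(-90) = -342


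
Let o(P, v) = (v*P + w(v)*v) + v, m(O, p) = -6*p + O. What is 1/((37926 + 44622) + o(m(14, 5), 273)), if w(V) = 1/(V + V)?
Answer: 2/156907 ≈ 1.2746e-5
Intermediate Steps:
w(V) = 1/(2*V)
m(O, p) = O - 6*p
o(P, v) = ½ + v + P*v (o(P, v) = (v*P + (1/(2*v))*v) + v = (P*v + ½) + v = (½ + P*v) + v = ½ + v + P*v)
1/((37926 + 44622) + o(m(14, 5), 273)) = 1/((37926 + 44622) + (½ + 273 + (14 - 6*5)*273)) = 1/(82548 + (½ + 273 + (14 - 30)*273)) = 1/(82548 + (½ + 273 - 16*273)) = 1/(82548 + (½ + 273 - 4368)) = 1/(82548 - 8189/2) = 1/(156907/2) = 2/156907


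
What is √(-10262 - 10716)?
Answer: I*√20978 ≈ 144.84*I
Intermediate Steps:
√(-10262 - 10716) = √(-20978) = I*√20978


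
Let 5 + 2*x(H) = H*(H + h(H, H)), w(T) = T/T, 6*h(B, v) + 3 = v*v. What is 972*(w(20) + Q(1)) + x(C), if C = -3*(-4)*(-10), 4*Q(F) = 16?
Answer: -263825/2 ≈ -1.3191e+5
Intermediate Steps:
h(B, v) = -1/2 + v**2/6 (h(B, v) = -1/2 + (v*v)/6 = -1/2 + v**2/6)
w(T) = 1
Q(F) = 4 (Q(F) = (1/4)*16 = 4)
C = -120 (C = 12*(-10) = -120)
x(H) = -5/2 + H*(-1/2 + H + H**2/6)/2 (x(H) = -5/2 + (H*(H + (-1/2 + H**2/6)))/2 = -5/2 + (H*(-1/2 + H + H**2/6))/2 = -5/2 + H*(-1/2 + H + H**2/6)/2)
972*(w(20) + Q(1)) + x(C) = 972*(1 + 4) + (-5/2 + (1/2)*(-120)**2 + (1/12)*(-120)*(-3 + (-120)**2)) = 972*5 + (-5/2 + (1/2)*14400 + (1/12)*(-120)*(-3 + 14400)) = 4860 + (-5/2 + 7200 + (1/12)*(-120)*14397) = 4860 + (-5/2 + 7200 - 143970) = 4860 - 273545/2 = -263825/2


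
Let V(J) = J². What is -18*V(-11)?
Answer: -2178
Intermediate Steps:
-18*V(-11) = -18*(-11)² = -18*121 = -2178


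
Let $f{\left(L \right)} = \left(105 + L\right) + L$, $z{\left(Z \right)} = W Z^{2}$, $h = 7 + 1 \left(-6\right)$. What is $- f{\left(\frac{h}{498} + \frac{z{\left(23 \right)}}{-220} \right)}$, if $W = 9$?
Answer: $- \frac{1690571}{27390} \approx -61.722$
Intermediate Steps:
$h = 1$ ($h = 7 - 6 = 1$)
$z{\left(Z \right)} = 9 Z^{2}$
$f{\left(L \right)} = 105 + 2 L$
$- f{\left(\frac{h}{498} + \frac{z{\left(23 \right)}}{-220} \right)} = - (105 + 2 \left(1 \cdot \frac{1}{498} + \frac{9 \cdot 23^{2}}{-220}\right)) = - (105 + 2 \left(1 \cdot \frac{1}{498} + 9 \cdot 529 \left(- \frac{1}{220}\right)\right)) = - (105 + 2 \left(\frac{1}{498} + 4761 \left(- \frac{1}{220}\right)\right)) = - (105 + 2 \left(\frac{1}{498} - \frac{4761}{220}\right)) = - (105 + 2 \left(- \frac{1185379}{54780}\right)) = - (105 - \frac{1185379}{27390}) = \left(-1\right) \frac{1690571}{27390} = - \frac{1690571}{27390}$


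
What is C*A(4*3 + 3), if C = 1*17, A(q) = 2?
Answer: 34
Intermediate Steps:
C = 17
C*A(4*3 + 3) = 17*2 = 34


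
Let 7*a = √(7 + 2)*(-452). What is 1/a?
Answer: -7/1356 ≈ -0.0051622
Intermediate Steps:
a = -1356/7 (a = (√(7 + 2)*(-452))/7 = (√9*(-452))/7 = (3*(-452))/7 = (⅐)*(-1356) = -1356/7 ≈ -193.71)
1/a = 1/(-1356/7) = -7/1356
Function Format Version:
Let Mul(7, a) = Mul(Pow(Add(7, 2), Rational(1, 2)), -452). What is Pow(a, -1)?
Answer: Rational(-7, 1356) ≈ -0.0051622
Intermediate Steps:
a = Rational(-1356, 7) (a = Mul(Rational(1, 7), Mul(Pow(Add(7, 2), Rational(1, 2)), -452)) = Mul(Rational(1, 7), Mul(Pow(9, Rational(1, 2)), -452)) = Mul(Rational(1, 7), Mul(3, -452)) = Mul(Rational(1, 7), -1356) = Rational(-1356, 7) ≈ -193.71)
Pow(a, -1) = Pow(Rational(-1356, 7), -1) = Rational(-7, 1356)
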